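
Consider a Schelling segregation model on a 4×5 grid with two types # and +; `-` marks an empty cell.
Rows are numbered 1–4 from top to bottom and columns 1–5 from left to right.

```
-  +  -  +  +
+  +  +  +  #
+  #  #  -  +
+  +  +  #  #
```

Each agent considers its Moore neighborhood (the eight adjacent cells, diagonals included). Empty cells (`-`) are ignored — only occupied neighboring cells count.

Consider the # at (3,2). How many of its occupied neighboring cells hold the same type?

1

Occupied neighbors of (3,2): (2,1)=+, (2,2)=+, (2,3)=+, (3,1)=+, (3,3)=#, (4,1)=+, (4,2)=+, (4,3)=+.
Same type (#): 1 of 8.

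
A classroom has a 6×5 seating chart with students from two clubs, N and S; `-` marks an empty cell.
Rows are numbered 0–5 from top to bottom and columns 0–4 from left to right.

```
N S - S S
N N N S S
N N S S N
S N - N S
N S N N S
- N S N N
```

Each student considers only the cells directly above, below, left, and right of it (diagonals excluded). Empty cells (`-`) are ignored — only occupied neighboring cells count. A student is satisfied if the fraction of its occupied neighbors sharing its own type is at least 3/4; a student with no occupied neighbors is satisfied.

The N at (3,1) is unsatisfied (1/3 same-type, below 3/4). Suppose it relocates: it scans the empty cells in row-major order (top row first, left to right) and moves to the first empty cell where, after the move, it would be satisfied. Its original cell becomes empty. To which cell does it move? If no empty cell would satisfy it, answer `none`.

Vacating (3,1). Empty cells in order:
  (0,2): 1/3 same-type → still unsatisfied.
  (3,2): 2/3 same-type → still unsatisfied.
  (5,0): 2/2 same-type → satisfied — stop here.

(5,0)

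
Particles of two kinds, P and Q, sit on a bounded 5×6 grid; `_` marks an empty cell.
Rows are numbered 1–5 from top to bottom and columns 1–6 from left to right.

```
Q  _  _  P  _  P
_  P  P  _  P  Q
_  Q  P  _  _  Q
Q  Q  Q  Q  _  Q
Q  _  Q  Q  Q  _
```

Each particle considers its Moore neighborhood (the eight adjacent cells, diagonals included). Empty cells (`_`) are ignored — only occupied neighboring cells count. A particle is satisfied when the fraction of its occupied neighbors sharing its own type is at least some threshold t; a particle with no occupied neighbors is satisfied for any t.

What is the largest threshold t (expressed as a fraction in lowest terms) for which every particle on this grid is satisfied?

0/1

(1,1)Q 0/1
(1,4)P 2/2
(1,6)P 1/2
(2,2)P 2/4
(2,3)P 3/4
(2,5)P 2/4
(2,6)Q 1/3
(3,2)Q 3/6
(3,3)P 2/6
(3,6)Q 2/3
(4,1)Q 3/3
(4,2)Q 5/6
(4,3)Q 5/6
(4,4)Q 4/5
(4,6)Q 2/2
(5,1)Q 2/2
(5,3)Q 4/4
(5,4)Q 4/4
(5,5)Q 3/3
The smallest same-type fraction is 0/1 at (1,1), which reduces to 0/1. Any threshold above that leaves this particle unsatisfied.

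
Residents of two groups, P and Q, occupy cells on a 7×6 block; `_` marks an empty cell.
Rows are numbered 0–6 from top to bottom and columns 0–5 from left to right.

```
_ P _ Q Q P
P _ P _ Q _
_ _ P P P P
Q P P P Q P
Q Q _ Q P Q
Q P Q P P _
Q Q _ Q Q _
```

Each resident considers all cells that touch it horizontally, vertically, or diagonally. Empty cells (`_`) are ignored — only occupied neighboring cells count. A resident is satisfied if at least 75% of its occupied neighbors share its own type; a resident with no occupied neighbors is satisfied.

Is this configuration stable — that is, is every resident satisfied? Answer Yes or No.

No

(0,1)P 2/2 ✓
(0,3)Q 2/3 ✗
(0,4)Q 2/3 ✗
(0,5)P 0/2 ✗
(1,0)P 1/1 ✓
(1,2)P 3/4 ✓
(1,4)Q 2/6 ✗
(2,2)P 5/5 ✓
(2,3)P 5/7 ✗
(2,4)P 4/6 ✗
(2,5)P 2/4 ✗
(3,0)Q 2/3 ✗
(3,1)P 2/5 ✗
(3,2)P 4/6 ✗
(3,3)P 5/7 ✗
(3,4)Q 2/8 ✗
(3,5)P 3/5 ✗
(4,0)Q 3/5 ✗
(4,1)Q 4/7 ✗
(4,3)Q 2/7 ✗
(4,4)P 4/7 ✗
(4,5)Q 1/4 ✗
(5,0)Q 4/5 ✓
(5,1)P 0/6 ✗
(5,2)Q 4/6 ✗
(5,3)P 2/6 ✗
(5,4)P 2/6 ✗
(6,0)Q 2/3 ✗
(6,1)Q 3/4 ✓
(6,3)Q 2/4 ✗
(6,4)Q 1/3 ✗
For instance (0,3) has only 2/3 same-type neighbors, below 3/4.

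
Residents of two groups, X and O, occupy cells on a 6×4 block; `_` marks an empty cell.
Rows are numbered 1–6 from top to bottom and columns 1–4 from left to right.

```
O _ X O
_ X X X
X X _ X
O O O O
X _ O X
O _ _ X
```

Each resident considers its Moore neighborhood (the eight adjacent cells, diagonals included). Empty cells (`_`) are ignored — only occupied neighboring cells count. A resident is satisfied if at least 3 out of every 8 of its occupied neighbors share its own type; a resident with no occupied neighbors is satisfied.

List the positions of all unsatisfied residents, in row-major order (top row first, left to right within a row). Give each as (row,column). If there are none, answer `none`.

(1,1)O 0/1 ✗
(1,3)X 3/4 ✓
(1,4)O 0/3 ✗
(2,2)X 4/5 ✓
(2,3)X 5/6 ✓
(2,4)X 3/4 ✓
(3,1)X 2/4 ✓
(3,2)X 3/6 ✓
(3,4)X 2/4 ✓
(4,1)O 1/4 ✗
(4,2)O 3/6 ✓
(4,3)O 3/6 ✓
(4,4)O 2/4 ✓
(5,1)X 0/3 ✗
(5,3)O 3/5 ✓
(5,4)X 1/4 ✗
(6,1)O 0/1 ✗
(6,4)X 1/2 ✓

(1,1), (1,4), (4,1), (5,1), (5,4), (6,1)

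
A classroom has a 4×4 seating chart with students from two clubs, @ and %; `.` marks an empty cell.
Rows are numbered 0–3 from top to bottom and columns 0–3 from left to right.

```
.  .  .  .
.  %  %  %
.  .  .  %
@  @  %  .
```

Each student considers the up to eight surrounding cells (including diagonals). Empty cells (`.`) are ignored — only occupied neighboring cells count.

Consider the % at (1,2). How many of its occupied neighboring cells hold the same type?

Occupied neighbors of (1,2): (1,1)=%, (1,3)=%, (2,3)=%.
Same type (%): 3 of 3.

3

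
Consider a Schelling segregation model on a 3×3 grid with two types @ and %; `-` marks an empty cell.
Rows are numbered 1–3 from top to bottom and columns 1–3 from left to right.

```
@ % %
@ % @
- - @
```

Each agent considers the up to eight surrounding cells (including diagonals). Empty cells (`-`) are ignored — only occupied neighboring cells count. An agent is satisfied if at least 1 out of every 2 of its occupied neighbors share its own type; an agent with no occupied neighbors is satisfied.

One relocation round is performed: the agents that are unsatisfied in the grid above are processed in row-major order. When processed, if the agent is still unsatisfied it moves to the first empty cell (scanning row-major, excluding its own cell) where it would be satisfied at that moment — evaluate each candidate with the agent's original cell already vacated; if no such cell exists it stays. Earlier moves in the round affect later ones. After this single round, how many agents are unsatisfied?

Initially unsatisfied (in order): (1,1), (1,2), (2,1), (2,2), (2,3).
  (1,1) → (3,1).
  (1,2): now satisfied by earlier moves; stays.
  (2,1) → (3,2).
  (2,2) → (1,1).
  (2,3): now satisfied by earlier moves; stays.
Resulting grid:
% % %
- - @
@ @ @
All satisfied now.

0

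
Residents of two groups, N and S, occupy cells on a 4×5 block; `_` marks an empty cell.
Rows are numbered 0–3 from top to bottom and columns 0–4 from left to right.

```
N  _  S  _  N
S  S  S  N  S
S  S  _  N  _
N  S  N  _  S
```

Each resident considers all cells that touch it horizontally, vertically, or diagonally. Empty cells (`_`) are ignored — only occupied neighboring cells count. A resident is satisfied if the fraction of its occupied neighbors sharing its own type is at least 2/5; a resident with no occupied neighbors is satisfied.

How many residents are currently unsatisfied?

Row 0: (0,0)N 0/2 ✗ · (0,2)S 2/3 ✓ · (0,4)N 1/2 ✓
Row 1: (1,0)S 3/4 ✓ · (1,1)S 5/6 ✓ · (1,2)S 3/5 ✓ · (1,3)N 2/5 ✓ · (1,4)S 0/3 ✗
Row 2: (2,0)S 4/5 ✓ · (2,1)S 5/7 ✓ · (2,3)N 2/5 ✓
Row 3: (3,0)N 0/3 ✗ · (3,1)S 2/4 ✓ · (3,2)N 1/3 ✗ · (3,4)S 0/1 ✗
Unsatisfied: (0,0), (1,4), (3,0), (3,2), (3,4) — 5 in total.

5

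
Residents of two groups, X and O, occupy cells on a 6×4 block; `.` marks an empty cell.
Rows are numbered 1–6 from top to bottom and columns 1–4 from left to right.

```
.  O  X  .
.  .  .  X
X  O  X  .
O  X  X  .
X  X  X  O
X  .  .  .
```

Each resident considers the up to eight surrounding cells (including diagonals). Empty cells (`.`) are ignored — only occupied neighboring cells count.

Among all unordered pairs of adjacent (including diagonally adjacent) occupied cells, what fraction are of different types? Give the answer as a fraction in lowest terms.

11/27

Scan each occupied cell's neighbors to the right and below (and the two forward diagonals) so each pair is counted once.
From row 1: 1 unlike of 2 pairs (running 1/2).
From row 2: 0 unlike of 1 pairs (running 1/3).
From row 3: 5 unlike of 9 pairs (running 6/12).
From row 4: 4 unlike of 10 pairs (running 10/22).
From row 5: 1 unlike of 5 pairs (running 11/27).
Total adjacent occupied pairs: 27; unlike-type pairs: 11.
11/27 is already in lowest terms.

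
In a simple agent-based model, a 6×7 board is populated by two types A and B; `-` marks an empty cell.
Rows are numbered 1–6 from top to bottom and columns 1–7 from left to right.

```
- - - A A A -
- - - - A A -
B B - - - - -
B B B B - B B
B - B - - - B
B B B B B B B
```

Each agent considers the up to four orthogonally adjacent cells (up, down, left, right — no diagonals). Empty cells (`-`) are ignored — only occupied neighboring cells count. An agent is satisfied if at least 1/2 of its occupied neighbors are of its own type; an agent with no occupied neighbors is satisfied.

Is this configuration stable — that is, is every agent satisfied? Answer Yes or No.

(1,4)A 1/1 ok
(1,5)A 3/3 ok
(1,6)A 2/2 ok
(2,5)A 2/2 ok
(2,6)A 2/2 ok
(3,1)B 2/2 ok
(3,2)B 2/2 ok
(4,1)B 3/3 ok
(4,2)B 3/3 ok
(4,3)B 3/3 ok
(4,4)B 1/1 ok
(4,6)B 1/1 ok
(4,7)B 2/2 ok
(5,1)B 2/2 ok
(5,3)B 2/2 ok
(5,7)B 2/2 ok
(6,1)B 2/2 ok
(6,2)B 2/2 ok
(6,3)B 3/3 ok
(6,4)B 2/2 ok
(6,5)B 2/2 ok
(6,6)B 2/2 ok
(6,7)B 2/2 ok
All meet the threshold, so the configuration is stable.

Yes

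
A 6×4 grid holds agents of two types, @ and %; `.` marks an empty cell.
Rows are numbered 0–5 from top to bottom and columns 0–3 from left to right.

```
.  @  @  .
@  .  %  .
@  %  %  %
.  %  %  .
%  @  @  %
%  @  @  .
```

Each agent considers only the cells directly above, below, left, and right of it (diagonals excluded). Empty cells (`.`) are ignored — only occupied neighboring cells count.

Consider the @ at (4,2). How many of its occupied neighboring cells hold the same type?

Occupied neighbors of (4,2): (3,2)=%, (5,2)=@, (4,1)=@, (4,3)=%.
Same type (@): 2 of 4.

2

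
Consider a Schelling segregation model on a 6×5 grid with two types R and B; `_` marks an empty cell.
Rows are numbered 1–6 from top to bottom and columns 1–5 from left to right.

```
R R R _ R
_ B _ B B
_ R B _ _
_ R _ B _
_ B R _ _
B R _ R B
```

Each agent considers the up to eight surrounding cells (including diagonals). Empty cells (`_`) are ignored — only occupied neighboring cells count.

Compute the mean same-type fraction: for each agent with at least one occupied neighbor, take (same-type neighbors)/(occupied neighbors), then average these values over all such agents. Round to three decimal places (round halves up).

0.401

Row 1: (1,1)R 1/2 · (1,2)R 2/3 · (1,3)R 1/3 · (1,5)R 0/2
Row 2: (2,2)B 1/5 · (2,4)B 2/4 · (2,5)B 1/2
Row 3: (3,2)R 1/3 · (3,3)B 3/5
Row 4: (4,2)R 2/4 · (4,4)B 1/2
Row 5: (5,2)B 1/4 · (5,3)R 3/5
Row 6: (6,1)B 1/2 · (6,2)R 1/3 · (6,4)R 1/2 · (6,5)B 0/1
Sum over 17 agents: 1/2 + 2/3 + 1/3 + 0/2 + 1/5 + 2/4 + 1/2 + 1/3 + 3/5 + 2/4 + 1/2 + 1/4 + 3/5 + 1/2 + 1/3 + 1/2 + 0/1 = 409/60; mean = 409/60 ÷ 17 = 409/1020 = 0.400980… → 0.401.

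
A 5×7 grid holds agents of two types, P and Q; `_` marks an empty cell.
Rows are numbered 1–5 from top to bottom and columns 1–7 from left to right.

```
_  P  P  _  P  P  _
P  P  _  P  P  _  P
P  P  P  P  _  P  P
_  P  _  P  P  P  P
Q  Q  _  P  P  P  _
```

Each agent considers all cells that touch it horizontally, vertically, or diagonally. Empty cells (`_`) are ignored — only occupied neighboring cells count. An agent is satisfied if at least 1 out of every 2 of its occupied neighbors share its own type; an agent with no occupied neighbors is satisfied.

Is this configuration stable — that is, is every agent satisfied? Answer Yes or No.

Yes

(1,2)P 3/3 ✓
(1,3)P 3/3 ✓
(1,5)P 3/3 ✓
(1,6)P 3/3 ✓
(2,1)P 4/4 ✓
(2,2)P 6/6 ✓
(2,4)P 5/5 ✓
(2,5)P 5/5 ✓
(2,7)P 3/3 ✓
(3,1)P 4/4 ✓
(3,2)P 5/5 ✓
(3,3)P 6/6 ✓
(3,4)P 5/5 ✓
(3,6)P 6/6 ✓
(3,7)P 4/4 ✓
(4,2)P 3/5 ✓
(4,4)P 5/5 ✓
(4,5)P 7/7 ✓
(4,6)P 6/6 ✓
(4,7)P 4/4 ✓
(5,1)Q 1/2 ✓
(5,2)Q 1/2 ✓
(5,4)P 3/3 ✓
(5,5)P 5/5 ✓
(5,6)P 4/4 ✓
All meet the threshold, so the configuration is stable.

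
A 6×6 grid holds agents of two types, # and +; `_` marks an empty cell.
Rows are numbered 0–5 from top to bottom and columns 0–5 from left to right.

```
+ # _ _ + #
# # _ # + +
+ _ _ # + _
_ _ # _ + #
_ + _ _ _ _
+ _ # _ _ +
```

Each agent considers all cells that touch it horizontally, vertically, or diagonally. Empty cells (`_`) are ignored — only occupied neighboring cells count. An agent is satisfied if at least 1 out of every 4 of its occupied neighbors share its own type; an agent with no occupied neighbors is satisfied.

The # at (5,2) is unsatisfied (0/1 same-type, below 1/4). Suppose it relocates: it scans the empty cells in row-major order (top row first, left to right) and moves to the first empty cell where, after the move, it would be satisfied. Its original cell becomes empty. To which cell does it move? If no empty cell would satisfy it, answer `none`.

Vacating (5,2). Empty cells in order:
  (0,2): 3/3 same-type → satisfied — stop here.

(0,2)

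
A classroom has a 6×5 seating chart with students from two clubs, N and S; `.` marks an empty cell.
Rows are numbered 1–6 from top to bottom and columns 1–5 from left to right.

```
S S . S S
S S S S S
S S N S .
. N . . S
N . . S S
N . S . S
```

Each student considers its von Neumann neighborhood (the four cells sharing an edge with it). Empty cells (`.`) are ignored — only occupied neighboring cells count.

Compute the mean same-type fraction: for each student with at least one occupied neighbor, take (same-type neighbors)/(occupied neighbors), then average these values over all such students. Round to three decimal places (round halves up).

0.833

Row 1: (1,1)S 2/2 · (1,2)S 2/2 · (1,4)S 2/2 · (1,5)S 2/2
Row 2: (2,1)S 3/3 · (2,2)S 4/4 · (2,3)S 2/3 · (2,4)S 4/4 · (2,5)S 2/2
Row 3: (3,1)S 2/2 · (3,2)S 2/4 · (3,3)N 0/3 · (3,4)S 1/2
Row 4: (4,2)N 0/1 · (4,5)S 1/1
Row 5: (5,1)N 1/1 · (5,4)S 1/1 · (5,5)S 3/3
Row 6: (6,1)N 1/1 · (6,3)S — no occupied neighbors · (6,5)S 1/1
Sum over 20 students: 2/2 + 2/2 + 2/2 + 2/2 + 3/3 + 4/4 + 2/3 + 4/4 + 2/2 + 2/2 + 2/4 + 0/3 + 1/2 + 0/1 + 1/1 + 1/1 + 1/1 + 3/3 + 1/1 + 1/1 = 50/3; mean = 50/3 ÷ 20 = 5/6 = 0.833333… → 0.833.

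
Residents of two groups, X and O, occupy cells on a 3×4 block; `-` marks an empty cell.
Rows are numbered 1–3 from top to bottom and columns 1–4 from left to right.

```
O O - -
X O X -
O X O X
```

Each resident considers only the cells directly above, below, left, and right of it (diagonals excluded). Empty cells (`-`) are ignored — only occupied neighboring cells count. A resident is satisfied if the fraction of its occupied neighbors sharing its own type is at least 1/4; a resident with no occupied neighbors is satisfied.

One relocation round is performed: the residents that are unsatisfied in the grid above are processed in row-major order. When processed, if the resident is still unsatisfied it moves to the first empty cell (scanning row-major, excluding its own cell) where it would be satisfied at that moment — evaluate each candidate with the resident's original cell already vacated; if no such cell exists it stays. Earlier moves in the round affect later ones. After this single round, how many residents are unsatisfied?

Initially unsatisfied (in order): (2,1), (2,3), (3,1), (3,2), (3,3), (3,4).
  (2,1) → (1,3).
  (2,3): now satisfied by earlier moves; stays.
  (3,1) → (2,1).
  (3,2) → (1,4).
  (3,3) → (3,1).
  (3,4): now satisfied by earlier moves; stays.
Resulting grid:
O O X X
O O X -
O - - X
All satisfied now.

0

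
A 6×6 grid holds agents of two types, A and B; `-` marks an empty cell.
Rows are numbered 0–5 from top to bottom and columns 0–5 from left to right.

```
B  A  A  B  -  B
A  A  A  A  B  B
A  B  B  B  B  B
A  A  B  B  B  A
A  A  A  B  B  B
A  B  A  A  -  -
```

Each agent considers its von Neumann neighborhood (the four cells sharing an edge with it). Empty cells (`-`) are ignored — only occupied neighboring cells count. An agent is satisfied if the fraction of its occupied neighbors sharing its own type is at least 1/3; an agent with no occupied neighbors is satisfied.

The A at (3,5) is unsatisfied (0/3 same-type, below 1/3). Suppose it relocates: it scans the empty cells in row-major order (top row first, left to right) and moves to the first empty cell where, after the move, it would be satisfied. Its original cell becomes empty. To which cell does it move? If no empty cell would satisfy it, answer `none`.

Vacating (3,5). Empty cells in order:
  (0,4): 0/3 same-type → still unsatisfied.
  (5,4): 1/2 same-type → satisfied — stop here.

(5,4)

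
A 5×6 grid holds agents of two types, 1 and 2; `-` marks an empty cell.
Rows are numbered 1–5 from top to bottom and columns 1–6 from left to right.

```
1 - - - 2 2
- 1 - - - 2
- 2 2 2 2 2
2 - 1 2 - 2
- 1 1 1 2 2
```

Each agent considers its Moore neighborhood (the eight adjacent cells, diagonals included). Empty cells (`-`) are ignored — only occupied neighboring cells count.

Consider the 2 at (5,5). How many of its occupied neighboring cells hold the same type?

3

Occupied neighbors of (5,5): (4,4)=2, (4,6)=2, (5,4)=1, (5,6)=2.
Same type (2): 3 of 4.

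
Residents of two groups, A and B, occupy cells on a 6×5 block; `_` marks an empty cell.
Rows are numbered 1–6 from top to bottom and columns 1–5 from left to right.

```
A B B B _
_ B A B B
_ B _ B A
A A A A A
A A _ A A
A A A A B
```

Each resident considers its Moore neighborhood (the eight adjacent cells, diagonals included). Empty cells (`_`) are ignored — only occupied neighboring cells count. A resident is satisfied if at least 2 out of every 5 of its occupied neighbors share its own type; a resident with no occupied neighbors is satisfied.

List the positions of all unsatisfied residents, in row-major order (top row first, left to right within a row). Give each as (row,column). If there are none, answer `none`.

(1,1), (2,3), (3,2), (3,4), (6,5)

Row 1: (1,1)A 0/2 not · (1,2)B 2/4 satisfied · (1,3)B 4/5 satisfied · (1,4)B 3/4 satisfied
Row 2: (2,2)B 3/5 satisfied · (2,3)A 0/7 not · (2,4)B 4/6 satisfied · (2,5)B 3/4 satisfied
Row 3: (3,2)B 1/5 not · (3,4)B 2/7 not · (3,5)A 2/5 satisfied
Row 4: (4,1)A 3/4 satisfied · (4,2)A 4/5 satisfied · (4,3)A 4/6 satisfied · (4,4)A 5/6 satisfied · (4,5)A 4/5 satisfied
Row 5: (5,1)A 5/5 satisfied · (5,2)A 7/7 satisfied · (5,4)A 6/7 satisfied · (5,5)A 4/5 satisfied
Row 6: (6,1)A 3/3 satisfied · (6,2)A 4/4 satisfied · (6,3)A 4/4 satisfied · (6,4)A 3/4 satisfied · (6,5)B 0/3 not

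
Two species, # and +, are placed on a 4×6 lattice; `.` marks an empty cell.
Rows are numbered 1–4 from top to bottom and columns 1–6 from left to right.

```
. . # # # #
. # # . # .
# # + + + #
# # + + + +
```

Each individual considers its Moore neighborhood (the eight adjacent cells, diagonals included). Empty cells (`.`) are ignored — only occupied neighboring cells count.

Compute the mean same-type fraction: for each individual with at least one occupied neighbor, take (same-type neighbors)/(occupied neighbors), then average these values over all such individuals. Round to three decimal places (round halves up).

Row 1: (1,3)# 3/3 · (1,4)# 4/4 · (1,5)# 3/3 · (1,6)# 2/2
Row 2: (2,2)# 4/5 · (2,3)# 4/6 · (2,5)# 4/6
Row 3: (3,1)# 4/4 · (3,2)# 5/7 · (3,3)+ 3/7 · (3,4)+ 5/7 · (3,5)+ 4/6 · (3,6)# 1/4
Row 4: (4,1)# 3/3 · (4,2)# 3/5 · (4,3)+ 3/5 · (4,4)+ 5/5 · (4,5)+ 4/5 · (4,6)+ 2/3
Sum over 19 individuals: 3/3 + 4/4 + 3/3 + 2/2 + 4/5 + 4/6 + 4/6 + 4/4 + 5/7 + 3/7 + 5/7 + 4/6 + 1/4 + 3/3 + 3/5 + 3/5 + 5/5 + 4/5 + 2/3 = 6121/420; mean = 6121/420 ÷ 19 = 6121/7980 = 0.767042… → 0.767.

0.767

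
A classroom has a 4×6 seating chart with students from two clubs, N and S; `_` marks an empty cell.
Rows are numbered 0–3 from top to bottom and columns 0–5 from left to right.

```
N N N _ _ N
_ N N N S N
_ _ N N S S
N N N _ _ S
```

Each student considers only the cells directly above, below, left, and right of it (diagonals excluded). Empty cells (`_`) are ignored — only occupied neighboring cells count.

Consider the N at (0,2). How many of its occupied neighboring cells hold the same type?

Occupied neighbors of (0,2): (1,2)=N, (0,1)=N.
Same type (N): 2 of 2.

2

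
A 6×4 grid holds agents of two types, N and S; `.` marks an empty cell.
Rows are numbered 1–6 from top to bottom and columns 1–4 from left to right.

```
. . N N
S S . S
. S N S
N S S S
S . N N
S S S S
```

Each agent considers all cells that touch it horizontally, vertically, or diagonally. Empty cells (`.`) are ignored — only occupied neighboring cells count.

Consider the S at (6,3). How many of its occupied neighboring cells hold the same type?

2

Occupied neighbors of (6,3): (5,3)=N, (5,4)=N, (6,2)=S, (6,4)=S.
Same type (S): 2 of 4.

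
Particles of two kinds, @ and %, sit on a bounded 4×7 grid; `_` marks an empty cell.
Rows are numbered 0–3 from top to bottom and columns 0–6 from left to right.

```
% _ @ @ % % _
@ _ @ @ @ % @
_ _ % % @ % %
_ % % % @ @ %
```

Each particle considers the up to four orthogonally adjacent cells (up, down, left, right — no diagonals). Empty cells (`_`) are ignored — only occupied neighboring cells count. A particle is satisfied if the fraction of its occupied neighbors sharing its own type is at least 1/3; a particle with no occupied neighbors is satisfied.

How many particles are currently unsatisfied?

3

(0,0)% 0/1 not
(0,2)@ 2/2 satisfied
(0,3)@ 2/3 satisfied
(0,4)% 1/3 satisfied
(0,5)% 2/2 satisfied
(1,0)@ 0/1 not
(1,2)@ 2/3 satisfied
(1,3)@ 3/4 satisfied
(1,4)@ 2/4 satisfied
(1,5)% 2/4 satisfied
(1,6)@ 0/2 not
(2,2)% 2/3 satisfied
(2,3)% 2/4 satisfied
(2,4)@ 2/4 satisfied
(2,5)% 2/4 satisfied
(2,6)% 2/3 satisfied
(3,1)% 1/1 satisfied
(3,2)% 3/3 satisfied
(3,3)% 2/3 satisfied
(3,4)@ 2/3 satisfied
(3,5)@ 1/3 satisfied
(3,6)% 1/2 satisfied
Unsatisfied: (0,0), (1,0), (1,6) — 3 in total.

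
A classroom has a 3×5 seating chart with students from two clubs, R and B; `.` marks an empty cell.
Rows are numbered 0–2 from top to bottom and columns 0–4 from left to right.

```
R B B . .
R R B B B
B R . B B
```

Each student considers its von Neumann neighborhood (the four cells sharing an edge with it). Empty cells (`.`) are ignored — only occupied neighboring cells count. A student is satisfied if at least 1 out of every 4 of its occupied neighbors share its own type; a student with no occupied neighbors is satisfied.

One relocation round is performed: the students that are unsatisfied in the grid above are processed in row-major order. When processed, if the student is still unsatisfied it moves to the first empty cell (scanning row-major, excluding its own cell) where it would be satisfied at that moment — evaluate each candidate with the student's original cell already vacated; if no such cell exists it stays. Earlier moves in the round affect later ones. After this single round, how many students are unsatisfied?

Initially unsatisfied (in order): (2,0).
  (2,0) → (0,3).
Resulting grid:
R B B B .
R R B B B
. R . B B
All satisfied now.

0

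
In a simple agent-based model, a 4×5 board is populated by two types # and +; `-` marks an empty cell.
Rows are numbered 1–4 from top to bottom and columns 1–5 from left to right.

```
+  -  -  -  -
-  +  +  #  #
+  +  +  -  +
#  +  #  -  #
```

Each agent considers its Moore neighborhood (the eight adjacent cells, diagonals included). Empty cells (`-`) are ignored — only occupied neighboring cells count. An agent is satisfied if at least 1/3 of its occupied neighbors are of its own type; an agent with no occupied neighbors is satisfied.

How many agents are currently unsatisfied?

(1,1)+ 1/1 ✓
(2,2)+ 5/5 ✓
(2,3)+ 3/4 ✓
(2,4)# 1/4 ✗
(2,5)# 1/2 ✓
(3,1)+ 3/4 ✓
(3,2)+ 5/7 ✓
(3,3)+ 4/6 ✓
(3,5)+ 0/3 ✗
(4,1)# 0/3 ✗
(4,2)+ 3/5 ✓
(4,3)# 0/3 ✗
(4,5)# 0/1 ✗
Unsatisfied: (2,4), (3,5), (4,1), (4,3), (4,5) — 5 in total.

5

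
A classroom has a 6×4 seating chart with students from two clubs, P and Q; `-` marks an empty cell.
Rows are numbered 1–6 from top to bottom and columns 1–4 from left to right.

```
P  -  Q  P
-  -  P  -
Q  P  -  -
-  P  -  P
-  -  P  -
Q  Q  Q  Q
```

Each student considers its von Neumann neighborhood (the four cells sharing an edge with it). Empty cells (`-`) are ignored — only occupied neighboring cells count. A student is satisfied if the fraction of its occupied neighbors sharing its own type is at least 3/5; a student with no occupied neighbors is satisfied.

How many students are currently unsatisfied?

6

Row 1: (1,1)P 0/0 ok · (1,3)Q 0/2 unhappy · (1,4)P 0/1 unhappy
Row 2: (2,3)P 0/1 unhappy
Row 3: (3,1)Q 0/1 unhappy · (3,2)P 1/2 unhappy
Row 4: (4,2)P 1/1 ok · (4,4)P 0/0 ok
Row 5: (5,3)P 0/1 unhappy
Row 6: (6,1)Q 1/1 ok · (6,2)Q 2/2 ok · (6,3)Q 2/3 ok · (6,4)Q 1/1 ok
Unsatisfied: (1,3), (1,4), (2,3), (3,1), (3,2), (5,3) — 6 in total.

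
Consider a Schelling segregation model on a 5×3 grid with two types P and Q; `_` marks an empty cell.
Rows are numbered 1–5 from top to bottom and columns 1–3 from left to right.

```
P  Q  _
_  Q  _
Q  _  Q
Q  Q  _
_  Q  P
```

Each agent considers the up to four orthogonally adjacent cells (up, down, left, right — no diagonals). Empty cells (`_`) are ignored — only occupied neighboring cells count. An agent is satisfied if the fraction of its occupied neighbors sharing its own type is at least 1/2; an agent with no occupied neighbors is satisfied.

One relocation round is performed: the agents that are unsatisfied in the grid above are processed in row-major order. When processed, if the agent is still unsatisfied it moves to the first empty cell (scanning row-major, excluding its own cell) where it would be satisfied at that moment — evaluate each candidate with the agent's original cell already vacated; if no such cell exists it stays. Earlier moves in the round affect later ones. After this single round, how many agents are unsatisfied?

Initially unsatisfied (in order): (1,1), (5,3).
  (1,1): no empty cell satisfies it; stays.
  (5,3): no empty cell satisfies it; stays.
Resulting grid:
P Q _
_ Q _
Q _ Q
Q Q _
_ Q P
Unsatisfied now: (1,1), (5,3).

2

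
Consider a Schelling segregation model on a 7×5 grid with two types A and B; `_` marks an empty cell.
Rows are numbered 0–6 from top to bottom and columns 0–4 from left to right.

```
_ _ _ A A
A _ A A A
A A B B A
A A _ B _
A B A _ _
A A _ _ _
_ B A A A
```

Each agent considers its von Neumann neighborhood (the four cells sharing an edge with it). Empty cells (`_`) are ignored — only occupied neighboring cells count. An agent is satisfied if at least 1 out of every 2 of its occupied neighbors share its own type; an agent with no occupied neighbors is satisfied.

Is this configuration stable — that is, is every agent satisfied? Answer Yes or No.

(0,3)A 2/2 satisfied
(0,4)A 2/2 satisfied
(1,0)A 1/1 satisfied
(1,2)A 1/2 satisfied
(1,3)A 3/4 satisfied
(1,4)A 3/3 satisfied
(2,0)A 3/3 satisfied
(2,1)A 2/3 satisfied
(2,2)B 1/3 not
(2,3)B 2/4 satisfied
(2,4)A 1/2 satisfied
(3,0)A 3/3 satisfied
(3,1)A 2/3 satisfied
(3,3)B 1/1 satisfied
(4,0)A 2/3 satisfied
(4,1)B 0/4 not
(4,2)A 0/1 not
(5,0)A 2/2 satisfied
(5,1)A 1/3 not
(6,1)B 0/2 not
(6,2)A 1/2 satisfied
(6,3)A 2/2 satisfied
(6,4)A 1/1 satisfied
For instance (2,2) has only 1/3 same-type neighbors, below 1/2.

No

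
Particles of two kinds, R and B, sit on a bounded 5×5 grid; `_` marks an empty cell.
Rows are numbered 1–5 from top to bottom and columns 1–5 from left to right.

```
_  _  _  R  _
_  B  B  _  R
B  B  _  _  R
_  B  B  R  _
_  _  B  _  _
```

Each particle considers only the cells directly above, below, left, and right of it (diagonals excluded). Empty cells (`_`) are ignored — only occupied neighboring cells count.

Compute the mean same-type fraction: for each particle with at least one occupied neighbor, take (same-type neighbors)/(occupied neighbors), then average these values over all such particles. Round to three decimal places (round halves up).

0.867

(1,4)R — no occupied neighbors
(2,2)B 2/2
(2,3)B 1/1
(2,5)R 1/1
(3,1)B 1/1
(3,2)B 3/3
(3,5)R 1/1
(4,2)B 2/2
(4,3)B 2/3
(4,4)R 0/1
(5,3)B 1/1
Sum over 10 particles: 2/2 + 1/1 + 1/1 + 1/1 + 3/3 + 1/1 + 2/2 + 2/3 + 0/1 + 1/1 = 26/3; mean = 26/3 ÷ 10 = 13/15 = 0.866666… → 0.867.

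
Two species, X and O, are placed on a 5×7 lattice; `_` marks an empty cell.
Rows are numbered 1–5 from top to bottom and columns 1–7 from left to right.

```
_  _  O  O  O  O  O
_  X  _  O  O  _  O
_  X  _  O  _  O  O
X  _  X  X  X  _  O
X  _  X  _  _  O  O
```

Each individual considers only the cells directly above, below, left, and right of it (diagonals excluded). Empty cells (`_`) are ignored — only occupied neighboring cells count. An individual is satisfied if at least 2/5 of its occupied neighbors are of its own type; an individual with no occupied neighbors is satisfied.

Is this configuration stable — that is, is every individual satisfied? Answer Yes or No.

Row 1: (1,3)O 1/1 ✓ · (1,4)O 3/3 ✓ · (1,5)O 3/3 ✓ · (1,6)O 2/2 ✓ · (1,7)O 2/2 ✓
Row 2: (2,2)X 1/1 ✓ · (2,4)O 3/3 ✓ · (2,5)O 2/2 ✓ · (2,7)O 2/2 ✓
Row 3: (3,2)X 1/1 ✓ · (3,4)O 1/2 ✓ · (3,6)O 1/1 ✓ · (3,7)O 3/3 ✓
Row 4: (4,1)X 1/1 ✓ · (4,3)X 2/2 ✓ · (4,4)X 2/3 ✓ · (4,5)X 1/1 ✓ · (4,7)O 2/2 ✓
Row 5: (5,1)X 1/1 ✓ · (5,3)X 1/1 ✓ · (5,6)O 1/1 ✓ · (5,7)O 2/2 ✓
All meet the threshold, so the configuration is stable.

Yes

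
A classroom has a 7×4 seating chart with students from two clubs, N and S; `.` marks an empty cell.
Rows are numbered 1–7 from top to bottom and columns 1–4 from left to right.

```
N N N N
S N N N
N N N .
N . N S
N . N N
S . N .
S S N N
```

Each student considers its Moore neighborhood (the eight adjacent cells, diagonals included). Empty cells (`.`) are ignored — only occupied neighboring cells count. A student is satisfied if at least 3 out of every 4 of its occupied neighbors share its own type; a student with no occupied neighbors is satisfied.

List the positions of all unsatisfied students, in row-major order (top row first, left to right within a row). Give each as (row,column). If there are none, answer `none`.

(1,1), (2,1), (4,4), (5,1), (6,1), (7,2), (7,3)

Row 1: (1,1)N 2/3 ✗ · (1,2)N 4/5 ✓ · (1,3)N 5/5 ✓ · (1,4)N 3/3 ✓
Row 2: (2,1)S 0/5 ✗ · (2,2)N 7/8 ✓ · (2,3)N 7/7 ✓ · (2,4)N 4/4 ✓
Row 3: (3,1)N 3/4 ✓ · (3,2)N 6/7 ✓ · (3,3)N 5/6 ✓
Row 4: (4,1)N 3/3 ✓ · (4,3)N 4/5 ✓ · (4,4)S 0/4 ✗
Row 5: (5,1)N 1/2 ✗ · (5,3)N 3/4 ✓ · (5,4)N 3/4 ✓
Row 6: (6,1)S 2/3 ✗ · (6,3)N 4/5 ✓
Row 7: (7,1)S 2/2 ✓ · (7,2)S 2/4 ✗ · (7,3)N 2/3 ✗ · (7,4)N 2/2 ✓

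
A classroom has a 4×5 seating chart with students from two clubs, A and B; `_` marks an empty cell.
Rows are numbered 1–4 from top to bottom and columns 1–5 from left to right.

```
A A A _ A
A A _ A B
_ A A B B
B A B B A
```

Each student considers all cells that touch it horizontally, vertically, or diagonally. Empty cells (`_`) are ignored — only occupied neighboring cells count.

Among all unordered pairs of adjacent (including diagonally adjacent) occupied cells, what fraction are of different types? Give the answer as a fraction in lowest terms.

Scan each occupied cell's neighbors to the right and below (and the two forward diagonals) so each pair is counted once.
From row 1: 1 unlike of 10 pairs (running 1/10).
From row 2: 3 unlike of 10 pairs (running 4/20).
From row 3: 7 unlike of 14 pairs (running 11/34).
From row 4: 3 unlike of 4 pairs (running 14/38).
Total adjacent occupied pairs: 38; unlike-type pairs: 14.
14/38 reduces to 7/19.

7/19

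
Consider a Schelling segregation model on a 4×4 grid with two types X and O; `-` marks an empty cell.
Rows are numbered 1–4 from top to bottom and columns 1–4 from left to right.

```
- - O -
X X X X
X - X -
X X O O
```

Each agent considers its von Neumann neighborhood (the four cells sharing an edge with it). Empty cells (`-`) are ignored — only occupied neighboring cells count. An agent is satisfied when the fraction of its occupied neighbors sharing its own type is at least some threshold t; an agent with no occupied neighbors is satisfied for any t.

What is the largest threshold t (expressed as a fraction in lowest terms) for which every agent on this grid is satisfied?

Row 1: (1,3)O 0/1
Row 2: (2,1)X 2/2 · (2,2)X 2/2 · (2,3)X 3/4 · (2,4)X 1/1
Row 3: (3,1)X 2/2 · (3,3)X 1/2
Row 4: (4,1)X 2/2 · (4,2)X 1/2 · (4,3)O 1/3 · (4,4)O 1/1
The smallest same-type fraction is 0/1 at (1,3), which reduces to 0/1. Any threshold above that leaves this agent unsatisfied.

0/1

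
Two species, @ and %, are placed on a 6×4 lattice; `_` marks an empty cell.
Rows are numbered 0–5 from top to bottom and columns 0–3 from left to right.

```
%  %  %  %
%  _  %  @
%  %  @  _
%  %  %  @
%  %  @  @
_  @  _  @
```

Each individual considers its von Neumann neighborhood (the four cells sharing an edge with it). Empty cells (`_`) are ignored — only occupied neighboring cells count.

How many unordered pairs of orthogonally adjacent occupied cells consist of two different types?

9

Scan each occupied cell's neighbors to the right and below so each pair is counted once.
Row 0: %(0,0)–%(0,1)= %(0,0)–%(1,0)= %(0,1)–%(0,2)= %(0,2)–%(0,3)= %(0,2)–%(1,2)= %(0,3)–@(1,3)≠  → 1/6 unlike.
Row 1: %(1,0)–%(2,0)= %(1,2)–@(1,3)≠ %(1,2)–@(2,2)≠  → 2/3 unlike.
Row 2: %(2,0)–%(2,1)= %(2,0)–%(3,0)= %(2,1)–@(2,2)≠ %(2,1)–%(3,1)= @(2,2)–%(3,2)≠  → 2/5 unlike.
Row 3: %(3,0)–%(3,1)= %(3,0)–%(4,0)= %(3,1)–%(3,2)= %(3,1)–%(4,1)= %(3,2)–@(3,3)≠ %(3,2)–@(4,2)≠ @(3,3)–@(4,3)=  → 2/7 unlike.
Row 4: %(4,0)–%(4,1)= %(4,1)–@(4,2)≠ %(4,1)–@(5,1)≠ @(4,2)–@(4,3)= @(4,3)–@(5,3)=  → 2/5 unlike.
Total adjacent occupied pairs: 26; unlike-type pairs: 9.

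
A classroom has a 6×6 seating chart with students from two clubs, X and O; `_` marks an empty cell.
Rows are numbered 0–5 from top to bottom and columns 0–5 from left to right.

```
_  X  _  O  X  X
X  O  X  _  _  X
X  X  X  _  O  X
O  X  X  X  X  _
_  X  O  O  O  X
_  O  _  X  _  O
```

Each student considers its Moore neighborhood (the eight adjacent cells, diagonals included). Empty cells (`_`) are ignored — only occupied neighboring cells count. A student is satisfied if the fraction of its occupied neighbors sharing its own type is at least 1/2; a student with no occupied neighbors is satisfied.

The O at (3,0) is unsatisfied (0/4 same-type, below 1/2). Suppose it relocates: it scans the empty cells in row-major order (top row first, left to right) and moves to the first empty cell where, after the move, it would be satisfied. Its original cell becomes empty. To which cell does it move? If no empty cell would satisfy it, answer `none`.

(0,2)

Vacating (3,0). Empty cells in order:
  (0,0): 1/3 same-type → still unsatisfied.
  (0,2): 2/4 same-type → satisfied — stop here.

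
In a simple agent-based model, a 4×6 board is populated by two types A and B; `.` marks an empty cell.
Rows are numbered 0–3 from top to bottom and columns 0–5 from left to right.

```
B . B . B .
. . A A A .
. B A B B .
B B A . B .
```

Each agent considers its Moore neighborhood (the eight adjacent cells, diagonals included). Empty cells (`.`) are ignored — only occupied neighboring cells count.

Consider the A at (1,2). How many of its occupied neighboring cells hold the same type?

2

Occupied neighbors of (1,2): (0,2)=B, (1,3)=A, (2,1)=B, (2,2)=A, (2,3)=B.
Same type (A): 2 of 5.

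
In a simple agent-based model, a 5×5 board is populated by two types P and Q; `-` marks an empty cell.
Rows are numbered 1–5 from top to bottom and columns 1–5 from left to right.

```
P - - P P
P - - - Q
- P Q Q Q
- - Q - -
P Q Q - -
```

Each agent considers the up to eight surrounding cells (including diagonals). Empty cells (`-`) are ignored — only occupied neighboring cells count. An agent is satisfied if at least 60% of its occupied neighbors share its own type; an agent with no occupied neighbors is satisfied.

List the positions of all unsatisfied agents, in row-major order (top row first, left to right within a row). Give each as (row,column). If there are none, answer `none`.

Row 1: (1,1)P 1/1 satisfied · (1,4)P 1/2 not · (1,5)P 1/2 not
Row 2: (2,1)P 2/2 satisfied · (2,5)Q 2/4 not
Row 3: (3,2)P 1/3 not · (3,3)Q 2/3 satisfied · (3,4)Q 4/4 satisfied · (3,5)Q 2/2 satisfied
Row 4: (4,3)Q 4/5 satisfied
Row 5: (5,1)P 0/1 not · (5,2)Q 2/3 satisfied · (5,3)Q 2/2 satisfied

(1,4), (1,5), (2,5), (3,2), (5,1)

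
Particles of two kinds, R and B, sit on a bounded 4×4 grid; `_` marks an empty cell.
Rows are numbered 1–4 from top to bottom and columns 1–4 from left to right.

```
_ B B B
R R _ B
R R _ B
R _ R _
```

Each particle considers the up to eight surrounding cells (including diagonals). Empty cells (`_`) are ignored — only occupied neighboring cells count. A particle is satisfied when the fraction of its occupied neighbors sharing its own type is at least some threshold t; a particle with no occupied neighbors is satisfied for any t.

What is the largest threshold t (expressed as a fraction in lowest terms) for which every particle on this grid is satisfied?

1/3

(1,2)B 1/3
(1,3)B 3/4
(1,4)B 2/2
(2,1)R 3/4
(2,2)R 3/5
(2,4)B 3/3
(3,1)R 4/4
(3,2)R 5/5
(3,4)B 1/2
(4,1)R 2/2
(4,3)R 1/2
The smallest same-type fraction is 1/3 at (1,2), which reduces to 1/3. Any threshold above that leaves this particle unsatisfied.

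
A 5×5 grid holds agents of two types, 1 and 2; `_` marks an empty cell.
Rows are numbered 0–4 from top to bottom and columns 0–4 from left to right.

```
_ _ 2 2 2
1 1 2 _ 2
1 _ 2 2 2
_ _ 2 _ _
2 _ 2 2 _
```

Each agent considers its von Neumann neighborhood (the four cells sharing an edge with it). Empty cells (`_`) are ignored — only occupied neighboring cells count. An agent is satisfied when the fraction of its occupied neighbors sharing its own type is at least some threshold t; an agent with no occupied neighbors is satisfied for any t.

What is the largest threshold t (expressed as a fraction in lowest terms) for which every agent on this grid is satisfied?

1/2

Row 0: (0,2)2 2/2 · (0,3)2 2/2 · (0,4)2 2/2
Row 1: (1,0)1 2/2 · (1,1)1 1/2 · (1,2)2 2/3 · (1,4)2 2/2
Row 2: (2,0)1 1/1 · (2,2)2 3/3 · (2,3)2 2/2 · (2,4)2 2/2
Row 3: (3,2)2 2/2
Row 4: (4,0)2 — no occupied neighbors · (4,2)2 2/2 · (4,3)2 1/1
The smallest same-type fraction is 1/2 at (1,1), which reduces to 1/2. Any threshold above that leaves this agent unsatisfied.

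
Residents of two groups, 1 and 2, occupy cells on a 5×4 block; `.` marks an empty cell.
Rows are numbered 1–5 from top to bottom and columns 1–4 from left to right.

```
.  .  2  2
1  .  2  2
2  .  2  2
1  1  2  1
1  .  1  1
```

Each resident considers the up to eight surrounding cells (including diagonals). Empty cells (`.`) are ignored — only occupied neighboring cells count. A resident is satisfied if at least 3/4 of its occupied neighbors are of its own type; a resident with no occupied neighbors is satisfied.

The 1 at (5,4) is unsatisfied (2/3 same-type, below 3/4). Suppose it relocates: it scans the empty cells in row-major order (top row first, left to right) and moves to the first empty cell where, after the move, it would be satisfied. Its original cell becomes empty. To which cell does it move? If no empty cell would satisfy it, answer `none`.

(1,1)

Vacating (5,4). Empty cells in order:
  (1,1): 1/1 same-type → satisfied — stop here.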